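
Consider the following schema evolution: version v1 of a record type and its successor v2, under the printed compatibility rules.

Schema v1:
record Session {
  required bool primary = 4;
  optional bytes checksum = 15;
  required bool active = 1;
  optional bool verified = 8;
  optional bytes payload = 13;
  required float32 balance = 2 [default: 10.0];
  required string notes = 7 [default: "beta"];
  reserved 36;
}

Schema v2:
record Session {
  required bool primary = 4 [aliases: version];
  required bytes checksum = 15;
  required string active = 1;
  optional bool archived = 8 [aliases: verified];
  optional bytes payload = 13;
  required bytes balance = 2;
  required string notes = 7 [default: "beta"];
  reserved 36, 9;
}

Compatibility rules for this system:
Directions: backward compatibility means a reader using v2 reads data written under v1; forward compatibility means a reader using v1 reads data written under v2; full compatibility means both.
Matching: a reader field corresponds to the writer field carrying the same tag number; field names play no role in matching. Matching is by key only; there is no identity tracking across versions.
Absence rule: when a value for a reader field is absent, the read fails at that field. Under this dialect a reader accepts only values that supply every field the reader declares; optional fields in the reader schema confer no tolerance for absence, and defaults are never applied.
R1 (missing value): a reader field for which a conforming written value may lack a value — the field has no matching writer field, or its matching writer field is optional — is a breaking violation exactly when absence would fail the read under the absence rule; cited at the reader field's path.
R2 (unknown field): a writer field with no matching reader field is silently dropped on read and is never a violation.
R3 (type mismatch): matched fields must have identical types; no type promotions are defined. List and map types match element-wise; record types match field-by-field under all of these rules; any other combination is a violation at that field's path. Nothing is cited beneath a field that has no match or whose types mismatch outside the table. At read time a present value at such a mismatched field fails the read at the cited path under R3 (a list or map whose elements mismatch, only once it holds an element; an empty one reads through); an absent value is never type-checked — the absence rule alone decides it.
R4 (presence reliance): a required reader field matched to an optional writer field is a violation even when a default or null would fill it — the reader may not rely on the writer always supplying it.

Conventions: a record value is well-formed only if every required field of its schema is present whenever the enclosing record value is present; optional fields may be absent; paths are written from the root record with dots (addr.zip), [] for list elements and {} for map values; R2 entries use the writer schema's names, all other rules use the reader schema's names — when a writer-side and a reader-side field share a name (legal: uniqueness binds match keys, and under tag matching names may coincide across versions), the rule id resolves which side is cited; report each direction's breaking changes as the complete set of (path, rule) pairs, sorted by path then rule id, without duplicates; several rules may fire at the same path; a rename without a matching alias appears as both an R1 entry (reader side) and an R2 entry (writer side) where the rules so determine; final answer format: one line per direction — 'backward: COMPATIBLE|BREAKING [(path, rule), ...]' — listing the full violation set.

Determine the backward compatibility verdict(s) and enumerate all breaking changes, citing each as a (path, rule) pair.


in Session below, arrows point writer -> reader
backward for Session (reader v2, writer v1):
  primary: bool -> bool, writer required; from primary
  checksum: bytes -> bytes, writer optional; from checksum
  active: bool -> string, writer required; from active
  archived: bool -> bool, writer optional; from verified
  payload: bytes -> bytes, writer optional; from payload
  balance: float32 -> bytes, writer required; from balance
  notes: string -> string, writer required; from notes
  R3 fires at active
  R1 fires at archived
  R3 fires at balance
  R1 fires at checksum
  R4 fires at checksum
  R1 fires at payload
  => 6 violation(s): backward is BREAKING for Session

backward: BREAKING [(active, R3), (archived, R1), (balance, R3), (checksum, R1), (checksum, R4), (payload, R1)]


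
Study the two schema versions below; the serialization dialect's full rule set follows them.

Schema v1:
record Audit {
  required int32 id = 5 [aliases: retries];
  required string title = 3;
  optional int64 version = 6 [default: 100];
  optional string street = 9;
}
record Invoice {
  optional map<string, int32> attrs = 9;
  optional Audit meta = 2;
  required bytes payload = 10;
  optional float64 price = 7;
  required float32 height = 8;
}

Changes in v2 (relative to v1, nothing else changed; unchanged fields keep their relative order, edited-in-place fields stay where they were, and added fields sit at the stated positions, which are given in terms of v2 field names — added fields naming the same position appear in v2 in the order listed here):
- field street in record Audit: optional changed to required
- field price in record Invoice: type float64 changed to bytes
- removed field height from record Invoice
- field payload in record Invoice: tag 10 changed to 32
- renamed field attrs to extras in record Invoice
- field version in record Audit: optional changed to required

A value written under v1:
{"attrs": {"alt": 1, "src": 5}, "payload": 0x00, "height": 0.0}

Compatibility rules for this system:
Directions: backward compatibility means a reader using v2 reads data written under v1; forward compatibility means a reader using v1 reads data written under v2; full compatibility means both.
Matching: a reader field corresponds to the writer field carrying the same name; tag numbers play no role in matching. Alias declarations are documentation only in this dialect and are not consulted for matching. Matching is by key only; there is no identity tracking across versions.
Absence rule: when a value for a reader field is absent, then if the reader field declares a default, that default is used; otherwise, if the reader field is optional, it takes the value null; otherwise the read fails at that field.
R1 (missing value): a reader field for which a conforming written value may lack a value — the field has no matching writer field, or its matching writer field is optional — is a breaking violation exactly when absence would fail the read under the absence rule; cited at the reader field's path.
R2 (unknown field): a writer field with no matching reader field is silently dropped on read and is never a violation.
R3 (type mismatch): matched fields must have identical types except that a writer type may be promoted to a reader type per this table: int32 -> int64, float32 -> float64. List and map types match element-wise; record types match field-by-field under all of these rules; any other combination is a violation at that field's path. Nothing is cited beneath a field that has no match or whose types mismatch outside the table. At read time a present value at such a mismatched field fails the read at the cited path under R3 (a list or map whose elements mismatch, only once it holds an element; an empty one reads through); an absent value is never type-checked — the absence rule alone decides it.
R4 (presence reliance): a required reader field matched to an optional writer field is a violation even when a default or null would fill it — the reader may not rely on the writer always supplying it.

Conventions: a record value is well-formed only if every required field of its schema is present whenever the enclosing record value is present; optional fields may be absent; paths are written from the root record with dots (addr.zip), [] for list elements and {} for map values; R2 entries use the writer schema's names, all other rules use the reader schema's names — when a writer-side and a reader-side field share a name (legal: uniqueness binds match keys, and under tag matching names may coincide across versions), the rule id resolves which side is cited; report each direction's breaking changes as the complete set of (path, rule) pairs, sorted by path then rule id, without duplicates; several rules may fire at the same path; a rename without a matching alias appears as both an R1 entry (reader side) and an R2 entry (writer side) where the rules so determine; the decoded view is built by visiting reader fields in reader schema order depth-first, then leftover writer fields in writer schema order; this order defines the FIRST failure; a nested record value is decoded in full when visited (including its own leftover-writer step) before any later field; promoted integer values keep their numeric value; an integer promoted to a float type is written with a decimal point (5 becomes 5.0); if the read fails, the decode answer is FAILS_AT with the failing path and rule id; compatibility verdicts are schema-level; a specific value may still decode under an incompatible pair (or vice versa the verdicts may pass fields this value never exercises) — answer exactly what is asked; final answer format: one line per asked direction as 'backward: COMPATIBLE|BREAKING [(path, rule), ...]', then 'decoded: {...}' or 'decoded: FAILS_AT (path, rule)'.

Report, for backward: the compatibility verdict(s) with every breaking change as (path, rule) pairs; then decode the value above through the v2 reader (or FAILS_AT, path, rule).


the writer's type comes first in each Invoice pair
backward pass over Invoice, reader schema v2, writer schema v1:
  no writer field matches reader extras
  writer optional, Audit -> Audit: reader meta maps from writer meta
  writer required, bytes -> bytes: reader payload maps from writer payload
  writer optional, float64 -> bytes: reader price maps from writer price
  writer field attrs has no reader counterpart
  writer field height has no reader counterpart
  writer required, int32 -> int32: reader meta.id maps from writer meta.id
  writer required, string -> string: reader meta.title maps from writer meta.title
  writer optional, int64 -> int64: reader meta.version maps from writer meta.version
  writer optional, string -> string: reader meta.street maps from writer meta.street
  breaking: (meta.street, R1)
  breaking: (meta.street, R4)
  breaking: (meta.version, R4)
  breaking: (price, R3)
  => 4 violation(s): backward is BREAKING for Invoice
decoding the Invoice value with the v2 reader:
  extras := null (missing; optional => null)
  meta := null (missing; optional => null)
  payload := 0x00
  price := null (missing; optional => null)
  writer attrs: no reader field; dropped
  writer height: no reader field; dropped
  => decoded: {"extras": null, "meta": null, "payload": 0x00, "price": null}
the rest of the Invoice diff is inert for this question:
  field payload in record Invoice: tag 10 changed to 32 -> no rule fires on it in Invoice's dialect; the asked verdict holds

backward: BREAKING [(meta.street, R1), (meta.street, R4), (meta.version, R4), (price, R3)]; decoded: {"extras": null, "meta": null, "payload": 0x00, "price": null}


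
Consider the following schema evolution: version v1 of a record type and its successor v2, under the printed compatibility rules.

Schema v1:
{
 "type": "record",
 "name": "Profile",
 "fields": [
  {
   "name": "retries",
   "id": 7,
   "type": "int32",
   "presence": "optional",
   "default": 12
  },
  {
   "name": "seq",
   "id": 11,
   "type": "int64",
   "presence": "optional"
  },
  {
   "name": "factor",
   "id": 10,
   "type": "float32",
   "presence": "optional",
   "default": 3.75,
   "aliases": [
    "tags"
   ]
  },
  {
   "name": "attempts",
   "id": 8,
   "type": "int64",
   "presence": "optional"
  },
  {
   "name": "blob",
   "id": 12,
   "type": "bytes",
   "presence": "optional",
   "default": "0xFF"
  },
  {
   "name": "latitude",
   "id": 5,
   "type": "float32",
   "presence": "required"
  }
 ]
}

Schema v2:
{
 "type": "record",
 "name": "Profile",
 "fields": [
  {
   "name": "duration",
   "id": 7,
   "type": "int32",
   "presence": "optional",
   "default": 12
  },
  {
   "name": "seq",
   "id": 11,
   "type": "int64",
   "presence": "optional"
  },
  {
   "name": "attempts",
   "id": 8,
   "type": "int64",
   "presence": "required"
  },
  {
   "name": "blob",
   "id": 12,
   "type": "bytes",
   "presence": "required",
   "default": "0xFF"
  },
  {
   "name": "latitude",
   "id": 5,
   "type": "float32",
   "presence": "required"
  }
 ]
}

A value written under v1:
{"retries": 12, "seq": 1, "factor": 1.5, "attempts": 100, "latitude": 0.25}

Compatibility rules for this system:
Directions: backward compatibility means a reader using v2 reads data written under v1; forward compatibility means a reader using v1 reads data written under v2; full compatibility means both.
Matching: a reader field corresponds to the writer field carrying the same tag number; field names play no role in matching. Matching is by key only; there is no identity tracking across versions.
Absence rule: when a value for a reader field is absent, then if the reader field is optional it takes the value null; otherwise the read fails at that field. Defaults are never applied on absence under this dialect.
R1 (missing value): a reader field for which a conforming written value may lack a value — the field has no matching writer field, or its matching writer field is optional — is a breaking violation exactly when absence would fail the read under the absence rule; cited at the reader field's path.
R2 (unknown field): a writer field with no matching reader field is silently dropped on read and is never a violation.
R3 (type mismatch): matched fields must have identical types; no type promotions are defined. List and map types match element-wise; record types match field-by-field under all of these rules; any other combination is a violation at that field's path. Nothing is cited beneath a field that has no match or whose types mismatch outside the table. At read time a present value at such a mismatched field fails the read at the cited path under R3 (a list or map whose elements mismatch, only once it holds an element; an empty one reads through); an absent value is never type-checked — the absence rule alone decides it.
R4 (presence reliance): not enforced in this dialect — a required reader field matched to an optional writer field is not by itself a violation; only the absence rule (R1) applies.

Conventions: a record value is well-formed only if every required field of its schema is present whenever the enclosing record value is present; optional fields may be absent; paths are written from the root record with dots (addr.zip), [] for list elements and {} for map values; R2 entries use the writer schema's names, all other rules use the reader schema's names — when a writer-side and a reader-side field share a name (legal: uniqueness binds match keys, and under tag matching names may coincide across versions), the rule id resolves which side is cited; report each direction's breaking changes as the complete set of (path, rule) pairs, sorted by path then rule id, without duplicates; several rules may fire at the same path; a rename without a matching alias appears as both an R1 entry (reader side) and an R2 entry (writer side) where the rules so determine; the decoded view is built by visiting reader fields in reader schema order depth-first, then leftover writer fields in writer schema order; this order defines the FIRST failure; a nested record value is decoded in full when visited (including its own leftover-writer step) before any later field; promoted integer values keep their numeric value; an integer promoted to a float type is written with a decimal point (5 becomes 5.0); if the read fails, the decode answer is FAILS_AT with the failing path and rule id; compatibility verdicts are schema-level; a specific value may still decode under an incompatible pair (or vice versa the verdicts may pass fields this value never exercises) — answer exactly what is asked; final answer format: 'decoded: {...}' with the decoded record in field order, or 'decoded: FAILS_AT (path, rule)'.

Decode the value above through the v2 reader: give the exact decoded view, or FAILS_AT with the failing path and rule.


decoded: FAILS_AT (blob, R1)

arrows below run writer -> reader for Profile
decode walk for Profile under reader schema v2:
  duration := 12 (from writer retries)
  seq := 1
  attempts := 100
  read fails at blob under R1 (no fill)
  => FAILS_AT (blob, R1)
the other Profile changes do not affect what is asked:
  field attempts in record Profile: optional changed to required -> affects the rule determinations only; this particular Profile value decodes identically
  renamed field retries to duration in record Profile -> fires no rule on Profile under this dialect and leaves the result unchanged
  removed field factor from record Profile -> fires no rule on Profile under this dialect and leaves the result unchanged


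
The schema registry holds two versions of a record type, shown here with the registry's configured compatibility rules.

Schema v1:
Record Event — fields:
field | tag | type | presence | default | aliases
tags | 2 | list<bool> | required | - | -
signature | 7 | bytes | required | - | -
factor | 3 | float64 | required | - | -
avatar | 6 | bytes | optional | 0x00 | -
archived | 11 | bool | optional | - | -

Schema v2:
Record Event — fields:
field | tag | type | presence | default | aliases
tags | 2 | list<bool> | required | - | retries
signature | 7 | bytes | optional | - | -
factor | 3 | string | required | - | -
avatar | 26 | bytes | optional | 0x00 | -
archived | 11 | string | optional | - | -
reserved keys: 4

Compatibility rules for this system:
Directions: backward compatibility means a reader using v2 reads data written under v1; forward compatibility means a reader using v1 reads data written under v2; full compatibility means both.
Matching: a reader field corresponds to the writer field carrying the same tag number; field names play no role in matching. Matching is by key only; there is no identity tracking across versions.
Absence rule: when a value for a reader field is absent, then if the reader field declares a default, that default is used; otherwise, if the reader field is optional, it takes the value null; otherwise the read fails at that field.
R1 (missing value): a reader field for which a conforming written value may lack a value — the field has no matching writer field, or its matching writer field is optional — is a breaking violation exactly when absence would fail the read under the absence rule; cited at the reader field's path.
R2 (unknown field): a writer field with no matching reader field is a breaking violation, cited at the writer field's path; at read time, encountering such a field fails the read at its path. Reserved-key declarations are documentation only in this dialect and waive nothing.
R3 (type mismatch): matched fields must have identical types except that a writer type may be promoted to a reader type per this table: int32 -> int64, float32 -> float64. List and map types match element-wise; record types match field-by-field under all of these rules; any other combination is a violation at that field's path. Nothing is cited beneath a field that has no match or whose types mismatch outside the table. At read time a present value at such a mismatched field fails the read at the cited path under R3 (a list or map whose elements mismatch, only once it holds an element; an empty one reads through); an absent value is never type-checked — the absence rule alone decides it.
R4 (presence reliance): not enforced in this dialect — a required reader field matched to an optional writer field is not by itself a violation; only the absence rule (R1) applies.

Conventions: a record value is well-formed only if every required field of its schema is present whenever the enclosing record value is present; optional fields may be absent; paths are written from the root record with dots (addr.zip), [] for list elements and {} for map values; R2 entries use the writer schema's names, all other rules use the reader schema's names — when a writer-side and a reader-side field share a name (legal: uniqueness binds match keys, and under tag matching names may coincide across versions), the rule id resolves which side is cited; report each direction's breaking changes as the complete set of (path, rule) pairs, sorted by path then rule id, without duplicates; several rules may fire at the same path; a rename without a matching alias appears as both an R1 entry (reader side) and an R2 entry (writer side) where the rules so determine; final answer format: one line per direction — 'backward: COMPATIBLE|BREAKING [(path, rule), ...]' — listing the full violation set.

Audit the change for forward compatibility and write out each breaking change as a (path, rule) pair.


each type pair in Event: writer, then reader
forward analysis of Event with v1 as reader and v2 as writer:
  tags: list<bool> -> list<bool>, writer required; from tags
  signature: bytes -> bytes, writer optional; from signature
  factor: string -> float64, writer required; from factor
  avatar: no writer match
  archived: string -> bool, writer optional; from archived
  avatar (writer side), unknown to reader
  violation R3 at archived
  violation R2 at avatar
  violation R3 at factor
  violation R1 at signature
  => forward: BREAKING (4)

forward: BREAKING [(archived, R3), (avatar, R2), (factor, R3), (signature, R1)]


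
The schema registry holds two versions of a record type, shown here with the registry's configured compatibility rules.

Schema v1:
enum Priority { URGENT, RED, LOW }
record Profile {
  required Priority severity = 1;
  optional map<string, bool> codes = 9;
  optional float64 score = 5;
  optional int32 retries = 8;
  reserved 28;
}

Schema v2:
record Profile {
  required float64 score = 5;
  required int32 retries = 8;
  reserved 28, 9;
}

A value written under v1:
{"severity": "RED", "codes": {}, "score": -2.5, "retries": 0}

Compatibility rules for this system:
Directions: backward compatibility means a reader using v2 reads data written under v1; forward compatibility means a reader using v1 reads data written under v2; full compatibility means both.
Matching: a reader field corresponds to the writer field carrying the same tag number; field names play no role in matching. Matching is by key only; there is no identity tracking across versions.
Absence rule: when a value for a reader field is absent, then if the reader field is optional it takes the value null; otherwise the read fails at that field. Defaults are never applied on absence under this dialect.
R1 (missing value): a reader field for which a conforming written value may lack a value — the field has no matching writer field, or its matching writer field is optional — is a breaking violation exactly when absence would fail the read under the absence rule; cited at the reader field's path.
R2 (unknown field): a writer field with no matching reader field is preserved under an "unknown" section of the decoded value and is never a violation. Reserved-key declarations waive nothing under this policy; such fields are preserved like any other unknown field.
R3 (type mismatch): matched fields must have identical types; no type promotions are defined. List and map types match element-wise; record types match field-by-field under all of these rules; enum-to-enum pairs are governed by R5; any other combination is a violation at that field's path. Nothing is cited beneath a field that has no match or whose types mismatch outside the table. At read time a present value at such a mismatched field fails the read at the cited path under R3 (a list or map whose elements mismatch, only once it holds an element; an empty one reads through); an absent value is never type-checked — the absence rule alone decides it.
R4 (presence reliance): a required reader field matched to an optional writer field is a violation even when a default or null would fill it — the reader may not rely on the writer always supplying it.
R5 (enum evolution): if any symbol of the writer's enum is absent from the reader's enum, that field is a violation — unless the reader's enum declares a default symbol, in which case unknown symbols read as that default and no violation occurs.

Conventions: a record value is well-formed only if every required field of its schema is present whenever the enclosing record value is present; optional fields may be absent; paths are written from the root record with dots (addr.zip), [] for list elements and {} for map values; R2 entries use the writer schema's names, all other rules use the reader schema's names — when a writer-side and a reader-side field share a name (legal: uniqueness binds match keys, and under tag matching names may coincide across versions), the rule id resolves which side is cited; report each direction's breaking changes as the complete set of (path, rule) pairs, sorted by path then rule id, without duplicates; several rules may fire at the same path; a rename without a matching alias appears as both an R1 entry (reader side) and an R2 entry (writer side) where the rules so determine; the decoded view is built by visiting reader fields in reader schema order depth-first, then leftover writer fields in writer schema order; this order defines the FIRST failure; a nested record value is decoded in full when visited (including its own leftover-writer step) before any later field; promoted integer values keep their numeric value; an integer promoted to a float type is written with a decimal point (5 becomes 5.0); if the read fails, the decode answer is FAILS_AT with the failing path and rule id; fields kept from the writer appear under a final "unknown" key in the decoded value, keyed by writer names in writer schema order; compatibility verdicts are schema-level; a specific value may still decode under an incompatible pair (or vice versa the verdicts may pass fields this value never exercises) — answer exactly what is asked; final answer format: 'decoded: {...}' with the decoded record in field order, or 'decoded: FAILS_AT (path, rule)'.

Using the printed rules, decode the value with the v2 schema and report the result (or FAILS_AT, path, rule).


in Profile below, arrows point writer -> reader
migrating the Profile value to v2:
  score := -2.5
  retries := 0
  writer severity: kept under "unknown"
  writer codes: kept under "unknown"
  => decoded: {"score": -2.5, "retries": 0, "unknown": {"severity": "RED", "codes": {}}}
the rest of the Profile diff is inert for this question:
  field retries in record Profile: optional changed to required -> matters for Profile compatibility verdicts, not for this value's decode
  field score in record Profile: optional changed to required -> matters for Profile compatibility verdicts, not for this value's decode

decoded: {"score": -2.5, "retries": 0, "unknown": {"severity": "RED", "codes": {}}}


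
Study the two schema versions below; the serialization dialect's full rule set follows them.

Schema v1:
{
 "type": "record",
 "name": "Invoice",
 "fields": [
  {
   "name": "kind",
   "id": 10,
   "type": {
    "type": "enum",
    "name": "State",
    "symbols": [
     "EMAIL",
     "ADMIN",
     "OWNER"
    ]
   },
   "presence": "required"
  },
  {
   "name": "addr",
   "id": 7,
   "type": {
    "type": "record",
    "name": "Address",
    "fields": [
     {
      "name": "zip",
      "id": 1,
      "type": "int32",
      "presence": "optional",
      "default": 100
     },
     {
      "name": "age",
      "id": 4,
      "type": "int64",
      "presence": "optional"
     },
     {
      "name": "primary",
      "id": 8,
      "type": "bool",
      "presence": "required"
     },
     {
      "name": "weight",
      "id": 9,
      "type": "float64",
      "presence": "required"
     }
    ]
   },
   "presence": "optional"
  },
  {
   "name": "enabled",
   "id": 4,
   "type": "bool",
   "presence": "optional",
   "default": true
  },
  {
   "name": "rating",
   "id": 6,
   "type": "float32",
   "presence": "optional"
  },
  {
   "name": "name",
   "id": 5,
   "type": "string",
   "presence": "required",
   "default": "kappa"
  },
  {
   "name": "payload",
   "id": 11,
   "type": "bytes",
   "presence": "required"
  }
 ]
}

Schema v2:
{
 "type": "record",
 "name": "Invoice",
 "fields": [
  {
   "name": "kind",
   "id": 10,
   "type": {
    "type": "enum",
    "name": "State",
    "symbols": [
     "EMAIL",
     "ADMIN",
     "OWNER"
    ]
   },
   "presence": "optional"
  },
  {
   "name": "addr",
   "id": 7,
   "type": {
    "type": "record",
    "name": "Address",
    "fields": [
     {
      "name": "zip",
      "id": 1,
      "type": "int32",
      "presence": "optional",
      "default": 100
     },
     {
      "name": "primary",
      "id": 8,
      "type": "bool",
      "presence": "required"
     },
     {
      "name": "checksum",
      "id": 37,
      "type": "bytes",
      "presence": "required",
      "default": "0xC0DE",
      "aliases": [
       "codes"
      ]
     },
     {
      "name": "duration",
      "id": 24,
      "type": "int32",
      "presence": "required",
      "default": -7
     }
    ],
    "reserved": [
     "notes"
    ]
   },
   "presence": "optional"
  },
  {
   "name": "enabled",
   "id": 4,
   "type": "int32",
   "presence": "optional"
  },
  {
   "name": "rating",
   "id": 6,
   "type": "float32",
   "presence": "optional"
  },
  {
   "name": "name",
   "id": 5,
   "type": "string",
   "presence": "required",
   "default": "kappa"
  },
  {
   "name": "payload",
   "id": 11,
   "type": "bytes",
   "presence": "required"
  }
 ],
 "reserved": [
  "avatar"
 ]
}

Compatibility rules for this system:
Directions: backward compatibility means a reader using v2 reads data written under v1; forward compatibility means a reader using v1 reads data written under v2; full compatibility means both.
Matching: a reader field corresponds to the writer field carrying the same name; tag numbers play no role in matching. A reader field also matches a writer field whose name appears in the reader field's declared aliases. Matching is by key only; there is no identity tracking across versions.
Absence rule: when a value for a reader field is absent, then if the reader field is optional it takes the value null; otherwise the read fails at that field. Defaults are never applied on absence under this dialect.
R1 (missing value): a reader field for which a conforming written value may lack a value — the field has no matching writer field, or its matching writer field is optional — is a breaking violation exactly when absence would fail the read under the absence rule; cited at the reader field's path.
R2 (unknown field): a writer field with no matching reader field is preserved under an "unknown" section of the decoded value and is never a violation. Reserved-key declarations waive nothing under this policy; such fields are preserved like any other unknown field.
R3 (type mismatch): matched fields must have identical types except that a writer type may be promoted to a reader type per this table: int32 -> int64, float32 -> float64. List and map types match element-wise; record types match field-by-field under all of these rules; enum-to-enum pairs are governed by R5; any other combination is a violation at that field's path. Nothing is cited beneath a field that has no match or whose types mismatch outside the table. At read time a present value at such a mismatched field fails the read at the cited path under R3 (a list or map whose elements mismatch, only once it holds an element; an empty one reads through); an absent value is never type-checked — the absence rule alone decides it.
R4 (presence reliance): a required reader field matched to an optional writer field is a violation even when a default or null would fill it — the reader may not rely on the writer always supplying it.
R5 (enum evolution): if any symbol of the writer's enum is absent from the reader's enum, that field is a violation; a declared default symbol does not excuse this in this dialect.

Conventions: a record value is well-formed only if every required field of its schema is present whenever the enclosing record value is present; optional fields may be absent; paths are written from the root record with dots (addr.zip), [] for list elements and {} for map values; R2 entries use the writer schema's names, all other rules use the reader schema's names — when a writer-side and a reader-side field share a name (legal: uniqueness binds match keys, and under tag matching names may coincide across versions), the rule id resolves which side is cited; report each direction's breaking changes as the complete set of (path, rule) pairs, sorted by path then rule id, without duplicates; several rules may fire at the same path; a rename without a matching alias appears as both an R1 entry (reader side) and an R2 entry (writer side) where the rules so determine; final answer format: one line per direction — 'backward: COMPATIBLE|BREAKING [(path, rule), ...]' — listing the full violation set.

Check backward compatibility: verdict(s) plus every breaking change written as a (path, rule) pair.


each type pair in Invoice: writer, then reader
backward on Invoice — v2 reading data written by v1:
  kind: State -> State, writer required; from kind
  addr: Address -> Address, writer optional; from addr
  enabled: bool -> int32, writer optional; from enabled
  rating: float32 -> float32, writer optional; from rating
  name: string -> string, writer required; from name
  payload: bytes -> bytes, writer required; from payload
  addr.zip: int32 -> int32, writer optional; from addr.zip
  addr.primary: bool -> bool, writer required; from addr.primary
  addr.checksum: no writer-side match
  addr.duration: no writer-side match
  leftover writer field: addr.age
  leftover writer field: addr.weight
  R1 fires at addr.checksum
  R1 fires at addr.duration
  R3 fires at enabled
  => backward verdict for Invoice: BREAKING, 3 violation(s)
ruling out the remaining Invoice differences:
  removed field age from record Address -> no rule fires on it in Invoice's dialect; the asked verdict holds
  removed field weight from record Address -> affects forward compatibility only, which is not asked
  field kind in record Invoice: required changed to optional -> affects forward compatibility only, which is not asked

backward: BREAKING [(addr.checksum, R1), (addr.duration, R1), (enabled, R3)]


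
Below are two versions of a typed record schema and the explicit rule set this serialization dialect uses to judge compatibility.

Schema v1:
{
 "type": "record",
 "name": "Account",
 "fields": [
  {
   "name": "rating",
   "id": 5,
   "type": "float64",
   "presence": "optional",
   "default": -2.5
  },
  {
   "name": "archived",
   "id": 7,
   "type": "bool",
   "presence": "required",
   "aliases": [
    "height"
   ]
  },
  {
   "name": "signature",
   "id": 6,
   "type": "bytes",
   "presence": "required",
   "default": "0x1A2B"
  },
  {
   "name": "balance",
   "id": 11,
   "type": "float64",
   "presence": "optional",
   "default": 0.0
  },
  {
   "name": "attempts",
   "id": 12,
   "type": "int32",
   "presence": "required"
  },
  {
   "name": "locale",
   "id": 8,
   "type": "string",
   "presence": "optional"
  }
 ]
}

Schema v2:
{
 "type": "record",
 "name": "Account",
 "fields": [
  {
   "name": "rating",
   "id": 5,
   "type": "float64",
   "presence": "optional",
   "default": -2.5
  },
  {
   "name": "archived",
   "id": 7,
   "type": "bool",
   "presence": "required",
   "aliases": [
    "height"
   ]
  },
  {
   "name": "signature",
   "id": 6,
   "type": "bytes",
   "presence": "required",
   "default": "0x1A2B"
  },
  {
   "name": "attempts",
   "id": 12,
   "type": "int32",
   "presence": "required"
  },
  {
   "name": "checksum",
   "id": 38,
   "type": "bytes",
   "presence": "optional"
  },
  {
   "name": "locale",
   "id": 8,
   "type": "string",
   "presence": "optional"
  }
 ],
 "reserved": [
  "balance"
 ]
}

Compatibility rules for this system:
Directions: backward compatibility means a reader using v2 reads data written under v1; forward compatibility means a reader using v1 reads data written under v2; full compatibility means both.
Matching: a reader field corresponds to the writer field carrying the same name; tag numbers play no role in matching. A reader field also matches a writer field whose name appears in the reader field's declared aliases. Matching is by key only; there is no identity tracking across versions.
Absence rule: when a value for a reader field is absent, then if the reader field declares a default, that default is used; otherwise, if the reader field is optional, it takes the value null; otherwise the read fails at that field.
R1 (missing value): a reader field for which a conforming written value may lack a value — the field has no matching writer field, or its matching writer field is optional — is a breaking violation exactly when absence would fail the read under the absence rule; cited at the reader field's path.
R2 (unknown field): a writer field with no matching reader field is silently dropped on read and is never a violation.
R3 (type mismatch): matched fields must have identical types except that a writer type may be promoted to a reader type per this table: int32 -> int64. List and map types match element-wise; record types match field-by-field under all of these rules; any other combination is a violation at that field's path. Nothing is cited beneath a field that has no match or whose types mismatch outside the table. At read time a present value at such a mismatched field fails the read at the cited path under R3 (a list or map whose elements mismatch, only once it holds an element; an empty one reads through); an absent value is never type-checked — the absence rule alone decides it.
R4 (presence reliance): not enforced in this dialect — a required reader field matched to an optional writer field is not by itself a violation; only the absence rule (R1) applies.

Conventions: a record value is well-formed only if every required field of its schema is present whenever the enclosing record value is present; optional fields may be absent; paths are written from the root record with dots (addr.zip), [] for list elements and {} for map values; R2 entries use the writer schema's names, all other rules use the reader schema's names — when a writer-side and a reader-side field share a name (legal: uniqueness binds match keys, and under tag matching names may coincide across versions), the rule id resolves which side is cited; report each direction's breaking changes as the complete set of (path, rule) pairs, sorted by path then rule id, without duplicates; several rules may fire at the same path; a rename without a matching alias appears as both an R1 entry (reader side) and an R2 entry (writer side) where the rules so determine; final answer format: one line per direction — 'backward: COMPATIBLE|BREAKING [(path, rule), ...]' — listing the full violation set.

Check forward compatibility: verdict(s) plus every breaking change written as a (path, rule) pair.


arrows below run writer -> reader for Account
forward for Account (reader v1, writer v2):
  float64 -> float64, writer optional: rating aligns to rating
  bool -> bool, writer required: archived aligns to archived
  bytes -> bytes, writer required: signature aligns to signature
  balance has no writer counterpart
  int32 -> int32, writer required: attempts aligns to attempts
  string -> string, writer optional: locale aligns to locale
  writer checksum: unknown to reader
  => forward verdict for Account: COMPATIBLE, no violations
diffs on Account not affecting the asked answer:
  removed field balance from record Account (its key "balance" joins the reserved list) -> triggers nothing under Account's printed rules — same verdict
  added field checksum to record Account: optional bytes, tag 38 (in v2 it sits immediately before locale) -> triggers nothing under Account's printed rules — same verdict

forward: COMPATIBLE []


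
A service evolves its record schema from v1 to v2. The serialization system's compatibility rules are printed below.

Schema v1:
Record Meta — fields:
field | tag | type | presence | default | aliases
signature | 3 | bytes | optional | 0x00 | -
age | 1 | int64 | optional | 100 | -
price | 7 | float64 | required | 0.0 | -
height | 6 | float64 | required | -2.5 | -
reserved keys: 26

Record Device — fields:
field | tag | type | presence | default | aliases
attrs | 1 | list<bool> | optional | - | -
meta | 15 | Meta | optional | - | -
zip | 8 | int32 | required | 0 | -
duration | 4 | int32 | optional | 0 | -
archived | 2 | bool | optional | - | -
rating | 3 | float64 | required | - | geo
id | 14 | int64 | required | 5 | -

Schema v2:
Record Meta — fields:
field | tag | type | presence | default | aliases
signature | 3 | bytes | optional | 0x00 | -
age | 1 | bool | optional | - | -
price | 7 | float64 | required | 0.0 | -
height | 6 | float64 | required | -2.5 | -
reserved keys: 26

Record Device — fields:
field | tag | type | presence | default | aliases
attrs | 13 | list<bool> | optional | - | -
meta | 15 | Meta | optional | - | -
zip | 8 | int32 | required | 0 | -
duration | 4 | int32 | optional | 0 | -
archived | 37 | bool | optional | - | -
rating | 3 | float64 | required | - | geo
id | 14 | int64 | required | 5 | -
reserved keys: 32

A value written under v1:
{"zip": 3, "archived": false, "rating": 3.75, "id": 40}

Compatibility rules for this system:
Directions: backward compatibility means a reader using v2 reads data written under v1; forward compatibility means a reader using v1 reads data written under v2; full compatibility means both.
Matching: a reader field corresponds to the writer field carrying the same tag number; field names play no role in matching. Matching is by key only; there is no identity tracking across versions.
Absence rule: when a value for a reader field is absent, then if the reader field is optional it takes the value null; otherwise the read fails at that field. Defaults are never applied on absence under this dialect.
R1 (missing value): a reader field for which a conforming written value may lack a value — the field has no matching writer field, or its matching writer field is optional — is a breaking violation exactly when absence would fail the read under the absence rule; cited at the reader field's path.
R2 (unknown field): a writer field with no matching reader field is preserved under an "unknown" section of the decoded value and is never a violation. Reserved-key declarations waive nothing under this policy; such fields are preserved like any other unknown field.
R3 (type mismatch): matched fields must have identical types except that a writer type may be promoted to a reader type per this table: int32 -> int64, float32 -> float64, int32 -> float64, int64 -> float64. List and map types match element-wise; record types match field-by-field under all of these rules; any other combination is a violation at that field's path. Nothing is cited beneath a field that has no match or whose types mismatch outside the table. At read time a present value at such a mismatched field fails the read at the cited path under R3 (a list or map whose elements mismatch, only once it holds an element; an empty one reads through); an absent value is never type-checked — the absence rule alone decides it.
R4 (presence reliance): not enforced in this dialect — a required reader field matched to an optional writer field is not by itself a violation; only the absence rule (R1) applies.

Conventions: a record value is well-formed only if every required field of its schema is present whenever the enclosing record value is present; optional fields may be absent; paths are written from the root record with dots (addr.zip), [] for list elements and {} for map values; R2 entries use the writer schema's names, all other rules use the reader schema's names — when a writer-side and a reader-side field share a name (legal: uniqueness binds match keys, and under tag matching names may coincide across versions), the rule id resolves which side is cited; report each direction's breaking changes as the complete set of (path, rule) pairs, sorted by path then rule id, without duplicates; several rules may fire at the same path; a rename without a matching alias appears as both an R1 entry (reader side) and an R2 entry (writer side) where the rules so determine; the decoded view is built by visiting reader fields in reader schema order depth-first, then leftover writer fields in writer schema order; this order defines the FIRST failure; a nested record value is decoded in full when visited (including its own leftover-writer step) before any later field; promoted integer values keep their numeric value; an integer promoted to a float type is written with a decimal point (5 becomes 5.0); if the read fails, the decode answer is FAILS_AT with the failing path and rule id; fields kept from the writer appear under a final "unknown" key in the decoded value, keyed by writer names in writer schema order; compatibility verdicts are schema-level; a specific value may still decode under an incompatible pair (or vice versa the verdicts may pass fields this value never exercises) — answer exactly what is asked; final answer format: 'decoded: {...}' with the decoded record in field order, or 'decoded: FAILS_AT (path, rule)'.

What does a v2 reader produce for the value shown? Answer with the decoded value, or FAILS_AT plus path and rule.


the writer's type comes first in each Device pair
migrating the Device value to v2:
  attrs := null (not supplied -> null)
  meta := null (not supplied -> null)
  zip := 3
  duration := null (not supplied -> null)
  archived := null (not supplied -> null)
  rating := 3.75
  id := 40
  writer archived: kept under "unknown"
  => decoded: {"attrs": null, "meta": null, "zip": 3, "duration": null, "archived": null, "rating": 3.75, "id": 40, "unknown": {"archived": false}}
remaining Device differences; none change what is asked:
  field age in record Meta: type int64 changed to bool (its default is dropped) -> shifts the Device verdicts, not this decode
  field attrs in record Device: tag 1 changed to 13 -> triggers nothing under the printed rules; the Device answer is the same either way

decoded: {"attrs": null, "meta": null, "zip": 3, "duration": null, "archived": null, "rating": 3.75, "id": 40, "unknown": {"archived": false}}
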